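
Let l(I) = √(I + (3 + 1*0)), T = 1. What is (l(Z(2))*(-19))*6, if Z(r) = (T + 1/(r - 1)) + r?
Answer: -114*√7 ≈ -301.62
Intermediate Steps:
Z(r) = 1 + r + 1/(-1 + r) (Z(r) = (1 + 1/(r - 1)) + r = (1 + 1/(-1 + r)) + r = 1 + r + 1/(-1 + r))
l(I) = √(3 + I) (l(I) = √(I + (3 + 0)) = √(I + 3) = √(3 + I))
(l(Z(2))*(-19))*6 = (√(3 + 2²/(-1 + 2))*(-19))*6 = (√(3 + 4/1)*(-19))*6 = (√(3 + 4*1)*(-19))*6 = (√(3 + 4)*(-19))*6 = (√7*(-19))*6 = -19*√7*6 = -114*√7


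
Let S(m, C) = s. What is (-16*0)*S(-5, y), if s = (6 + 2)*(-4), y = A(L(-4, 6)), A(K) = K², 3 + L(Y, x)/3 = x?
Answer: 0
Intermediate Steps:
L(Y, x) = -9 + 3*x
y = 81 (y = (-9 + 3*6)² = (-9 + 18)² = 9² = 81)
s = -32 (s = 8*(-4) = -32)
S(m, C) = -32
(-16*0)*S(-5, y) = -16*0*(-32) = 0*(-32) = 0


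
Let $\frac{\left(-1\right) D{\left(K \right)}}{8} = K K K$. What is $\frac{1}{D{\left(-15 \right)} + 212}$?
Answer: $\frac{1}{27212} \approx 3.6748 \cdot 10^{-5}$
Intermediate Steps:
$D{\left(K \right)} = - 8 K^{3}$ ($D{\left(K \right)} = - 8 K K K = - 8 K^{2} K = - 8 K^{3}$)
$\frac{1}{D{\left(-15 \right)} + 212} = \frac{1}{- 8 \left(-15\right)^{3} + 212} = \frac{1}{\left(-8\right) \left(-3375\right) + 212} = \frac{1}{27000 + 212} = \frac{1}{27212}$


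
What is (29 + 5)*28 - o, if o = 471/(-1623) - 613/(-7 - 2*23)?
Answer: 26973384/28673 ≈ 940.72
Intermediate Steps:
o = 323312/28673 (o = 471*(-1/1623) - 613/(-7 - 46) = -157/541 - 613/(-53) = -157/541 - 613*(-1/53) = -157/541 + 613/53 = 323312/28673 ≈ 11.276)
(29 + 5)*28 - o = (29 + 5)*28 - 1*323312/28673 = 34*28 - 323312/28673 = 952 - 323312/28673 = 26973384/28673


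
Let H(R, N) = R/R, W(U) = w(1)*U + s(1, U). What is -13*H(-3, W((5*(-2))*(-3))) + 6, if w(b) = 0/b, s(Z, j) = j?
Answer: -7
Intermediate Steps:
w(b) = 0
W(U) = U (W(U) = 0*U + U = 0 + U = U)
H(R, N) = 1
-13*H(-3, W((5*(-2))*(-3))) + 6 = -13*1 + 6 = -13 + 6 = -7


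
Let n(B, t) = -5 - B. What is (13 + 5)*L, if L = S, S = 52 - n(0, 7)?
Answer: 1026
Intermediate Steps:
S = 57 (S = 52 - (-5 - 1*0) = 52 - (-5 + 0) = 52 - 1*(-5) = 52 + 5 = 57)
L = 57
(13 + 5)*L = (13 + 5)*57 = 18*57 = 1026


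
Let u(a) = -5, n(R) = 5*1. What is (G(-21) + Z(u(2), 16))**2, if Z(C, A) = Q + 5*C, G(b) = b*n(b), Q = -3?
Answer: 17689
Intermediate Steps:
n(R) = 5
G(b) = 5*b (G(b) = b*5 = 5*b)
Z(C, A) = -3 + 5*C
(G(-21) + Z(u(2), 16))**2 = (5*(-21) + (-3 + 5*(-5)))**2 = (-105 + (-3 - 25))**2 = (-105 - 28)**2 = (-133)**2 = 17689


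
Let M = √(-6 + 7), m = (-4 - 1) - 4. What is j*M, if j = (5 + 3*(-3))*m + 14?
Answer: 50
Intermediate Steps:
m = -9 (m = -5 - 4 = -9)
M = 1 (M = √1 = 1)
j = 50 (j = (5 + 3*(-3))*(-9) + 14 = (5 - 9)*(-9) + 14 = -4*(-9) + 14 = 36 + 14 = 50)
j*M = 50*1 = 50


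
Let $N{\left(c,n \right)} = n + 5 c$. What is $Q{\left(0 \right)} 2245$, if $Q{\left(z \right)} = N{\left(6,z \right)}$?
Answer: $67350$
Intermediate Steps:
$Q{\left(z \right)} = 30 + z$ ($Q{\left(z \right)} = z + 5 \cdot 6 = z + 30 = 30 + z$)
$Q{\left(0 \right)} 2245 = \left(30 + 0\right) 2245 = 30 \cdot 2245 = 67350$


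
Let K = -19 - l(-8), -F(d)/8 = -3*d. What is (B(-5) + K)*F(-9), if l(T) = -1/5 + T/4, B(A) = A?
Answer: 23544/5 ≈ 4708.8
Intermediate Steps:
F(d) = 24*d (F(d) = -(-24)*d = 24*d)
l(T) = -⅕ + T/4 (l(T) = -1*⅕ + T*(¼) = -⅕ + T/4)
K = -84/5 (K = -19 - (-⅕ + (¼)*(-8)) = -19 - (-⅕ - 2) = -19 - 1*(-11/5) = -19 + 11/5 = -84/5 ≈ -16.800)
(B(-5) + K)*F(-9) = (-5 - 84/5)*(24*(-9)) = -109/5*(-216) = 23544/5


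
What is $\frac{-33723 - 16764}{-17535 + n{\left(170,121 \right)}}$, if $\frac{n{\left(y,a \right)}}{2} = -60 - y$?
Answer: $\frac{50487}{17995} \approx 2.8056$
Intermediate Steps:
$n{\left(y,a \right)} = -120 - 2 y$ ($n{\left(y,a \right)} = 2 \left(-60 - y\right) = -120 - 2 y$)
$\frac{-33723 - 16764}{-17535 + n{\left(170,121 \right)}} = \frac{-33723 - 16764}{-17535 - 460} = - \frac{50487}{-17535 - 460} = - \frac{50487}{-17995} = \left(-50487\right) \left(- \frac{1}{17995}\right) = \frac{50487}{17995}$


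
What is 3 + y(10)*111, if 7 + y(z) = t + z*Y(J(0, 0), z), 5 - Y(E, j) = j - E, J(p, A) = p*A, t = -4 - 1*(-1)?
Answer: -6657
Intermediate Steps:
t = -3 (t = -4 + 1 = -3)
J(p, A) = A*p
Y(E, j) = 5 + E - j (Y(E, j) = 5 - (j - E) = 5 + (E - j) = 5 + E - j)
y(z) = -10 + z*(5 - z) (y(z) = -7 + (-3 + z*(5 + 0*0 - z)) = -7 + (-3 + z*(5 + 0 - z)) = -7 + (-3 + z*(5 - z)) = -10 + z*(5 - z))
3 + y(10)*111 = 3 + (-10 - 1*10*(-5 + 10))*111 = 3 + (-10 - 1*10*5)*111 = 3 + (-10 - 50)*111 = 3 - 60*111 = 3 - 6660 = -6657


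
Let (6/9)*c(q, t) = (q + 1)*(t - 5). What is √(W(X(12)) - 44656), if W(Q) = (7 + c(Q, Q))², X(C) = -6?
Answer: 3*I*√16287/2 ≈ 191.43*I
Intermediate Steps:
c(q, t) = 3*(1 + q)*(-5 + t)/2 (c(q, t) = 3*((q + 1)*(t - 5))/2 = 3*((1 + q)*(-5 + t))/2 = 3*(1 + q)*(-5 + t)/2)
W(Q) = (-½ - 6*Q + 3*Q²/2)² (W(Q) = (7 + (-15/2 - 15*Q/2 + 3*Q/2 + 3*Q*Q/2))² = (7 + (-15/2 - 15*Q/2 + 3*Q/2 + 3*Q²/2))² = (7 + (-15/2 - 6*Q + 3*Q²/2))² = (-½ - 6*Q + 3*Q²/2)²)
√(W(X(12)) - 44656) = √((-1 - 12*(-6) + 3*(-6)²)²/4 - 44656) = √((-1 + 72 + 3*36)²/4 - 44656) = √((-1 + 72 + 108)²/4 - 44656) = √((¼)*179² - 44656) = √((¼)*32041 - 44656) = √(32041/4 - 44656) = √(-146583/4) = 3*I*√16287/2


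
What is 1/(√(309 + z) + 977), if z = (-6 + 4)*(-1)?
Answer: 977/954218 - √311/954218 ≈ 0.0010054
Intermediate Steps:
z = 2 (z = -2*(-1) = 2)
1/(√(309 + z) + 977) = 1/(√(309 + 2) + 977) = 1/(√311 + 977) = 1/(977 + √311)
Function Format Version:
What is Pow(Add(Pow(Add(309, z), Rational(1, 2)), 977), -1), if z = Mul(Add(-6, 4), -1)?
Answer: Add(Rational(977, 954218), Mul(Rational(-1, 954218), Pow(311, Rational(1, 2)))) ≈ 0.0010054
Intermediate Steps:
z = 2 (z = Mul(-2, -1) = 2)
Pow(Add(Pow(Add(309, z), Rational(1, 2)), 977), -1) = Pow(Add(Pow(Add(309, 2), Rational(1, 2)), 977), -1) = Pow(Add(Pow(311, Rational(1, 2)), 977), -1) = Pow(Add(977, Pow(311, Rational(1, 2))), -1)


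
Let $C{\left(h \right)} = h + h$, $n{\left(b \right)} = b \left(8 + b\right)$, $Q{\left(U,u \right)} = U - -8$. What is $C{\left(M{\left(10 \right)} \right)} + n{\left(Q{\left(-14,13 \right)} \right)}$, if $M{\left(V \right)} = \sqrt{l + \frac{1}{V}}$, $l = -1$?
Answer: $-12 + \frac{3 i \sqrt{10}}{5} \approx -12.0 + 1.8974 i$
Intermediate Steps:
$Q{\left(U,u \right)} = 8 + U$ ($Q{\left(U,u \right)} = U + 8 = 8 + U$)
$M{\left(V \right)} = \sqrt{-1 + \frac{1}{V}}$
$C{\left(h \right)} = 2 h$
$C{\left(M{\left(10 \right)} \right)} + n{\left(Q{\left(-14,13 \right)} \right)} = 2 \sqrt{\frac{1 - 10}{10}} + \left(8 - 14\right) \left(8 + \left(8 - 14\right)\right) = 2 \sqrt{\frac{1 - 10}{10}} - 6 \left(8 - 6\right) = 2 \sqrt{\frac{1}{10} \left(-9\right)} - 12 = 2 \sqrt{- \frac{9}{10}} - 12 = 2 \frac{3 i \sqrt{10}}{10} - 12 = \frac{3 i \sqrt{10}}{5} - 12 = -12 + \frac{3 i \sqrt{10}}{5}$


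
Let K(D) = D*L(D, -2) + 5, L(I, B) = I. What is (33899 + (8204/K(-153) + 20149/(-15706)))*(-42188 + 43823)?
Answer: 10190697463509645/183870142 ≈ 5.5423e+7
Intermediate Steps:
K(D) = 5 + D² (K(D) = D*D + 5 = D² + 5 = 5 + D²)
(33899 + (8204/K(-153) + 20149/(-15706)))*(-42188 + 43823) = (33899 + (8204/(5 + (-153)²) + 20149/(-15706)))*(-42188 + 43823) = (33899 + (8204/(5 + 23409) + 20149*(-1/15706)))*1635 = (33899 + (8204/23414 - 20149/15706))*1635 = (33899 + (8204*(1/23414) - 20149/15706))*1635 = (33899 + (4102/11707 - 20149/15706))*1635 = (33899 - 171458331/183870142)*1635 = (6232842485327/183870142)*1635 = 10190697463509645/183870142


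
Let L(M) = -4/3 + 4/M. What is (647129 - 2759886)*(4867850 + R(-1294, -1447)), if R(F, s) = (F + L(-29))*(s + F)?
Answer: -1547446812334672/87 ≈ -1.7787e+13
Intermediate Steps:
L(M) = -4/3 + 4/M (L(M) = -4*⅓ + 4/M = -4/3 + 4/M)
R(F, s) = (-128/87 + F)*(F + s) (R(F, s) = (F + (-4/3 + 4/(-29)))*(s + F) = (F + (-4/3 + 4*(-1/29)))*(F + s) = (F + (-4/3 - 4/29))*(F + s) = (F - 128/87)*(F + s) = (-128/87 + F)*(F + s))
(647129 - 2759886)*(4867850 + R(-1294, -1447)) = (647129 - 2759886)*(4867850 + ((-1294)² - 128/87*(-1294) - 128/87*(-1447) - 1294*(-1447))) = -2112757*(4867850 + (1674436 + 165632/87 + 185216/87 + 1872418)) = -2112757*(4867850 + 308927146/87) = -2112757*732430096/87 = -1547446812334672/87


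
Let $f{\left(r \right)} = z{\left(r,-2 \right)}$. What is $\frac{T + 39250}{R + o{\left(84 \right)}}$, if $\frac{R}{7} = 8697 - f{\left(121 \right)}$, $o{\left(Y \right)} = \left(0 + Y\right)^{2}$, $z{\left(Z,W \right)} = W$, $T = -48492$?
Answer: $- \frac{9242}{67949} \approx -0.13601$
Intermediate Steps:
$o{\left(Y \right)} = Y^{2}$
$f{\left(r \right)} = -2$
$R = 60893$ ($R = 7 \left(8697 - -2\right) = 7 \left(8697 + 2\right) = 7 \cdot 8699 = 60893$)
$\frac{T + 39250}{R + o{\left(84 \right)}} = \frac{-48492 + 39250}{60893 + 84^{2}} = - \frac{9242}{60893 + 7056} = - \frac{9242}{67949}$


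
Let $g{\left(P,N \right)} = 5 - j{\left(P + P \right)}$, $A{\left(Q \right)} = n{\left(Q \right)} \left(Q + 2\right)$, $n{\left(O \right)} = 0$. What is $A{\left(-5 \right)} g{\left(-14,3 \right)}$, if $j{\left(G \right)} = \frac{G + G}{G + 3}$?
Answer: $0$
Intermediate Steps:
$j{\left(G \right)} = \frac{2 G}{3 + G}$
$A{\left(Q \right)} = 0$ ($A{\left(Q \right)} = 0 \left(Q + 2\right) = 0 \left(2 + Q\right) = 0$)
$g{\left(P,N \right)} = 5 - \frac{4 P}{3 + 2 P}$ ($g{\left(P,N \right)} = 5 - \frac{2 \left(P + P\right)}{3 + \left(P + P\right)} = 5 - \frac{2 \cdot 2 P}{3 + 2 P} = 5 - \frac{4 P}{3 + 2 P}$)
$A{\left(-5 \right)} g{\left(-14,3 \right)} = 0 \frac{3 \left(5 + 2 \left(-14\right)\right)}{3 + 2 \left(-14\right)} = 0 \frac{3 \left(5 - 28\right)}{3 - 28} = 0 \cdot 3 \frac{1}{-25} \left(-23\right) = 0 \cdot 3 \left(- \frac{1}{25}\right) \left(-23\right) = 0 \cdot \frac{69}{25} = 0$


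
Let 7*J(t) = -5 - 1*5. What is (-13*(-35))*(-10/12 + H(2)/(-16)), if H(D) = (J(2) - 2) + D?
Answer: -8125/24 ≈ -338.54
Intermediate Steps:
J(t) = -10/7 (J(t) = (-5 - 1*5)/7 = (-5 - 5)/7 = (⅐)*(-10) = -10/7)
H(D) = -24/7 + D (H(D) = (-10/7 - 2) + D = -24/7 + D)
(-13*(-35))*(-10/12 + H(2)/(-16)) = (-13*(-35))*(-10/12 + (-24/7 + 2)/(-16)) = 455*(-10*1/12 - 10/7*(-1/16)) = 455*(-⅚ + 5/56) = 455*(-125/168) = -8125/24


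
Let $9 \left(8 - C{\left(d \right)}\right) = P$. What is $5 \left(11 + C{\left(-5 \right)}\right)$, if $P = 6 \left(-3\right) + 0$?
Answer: $105$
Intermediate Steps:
$P = -18$ ($P = -18 + 0 = -18$)
$C{\left(d \right)} = 10$ ($C{\left(d \right)} = 8 - -2 = 8 + 2 = 10$)
$5 \left(11 + C{\left(-5 \right)}\right) = 5 \left(11 + 10\right) = 5 \cdot 21 = 105$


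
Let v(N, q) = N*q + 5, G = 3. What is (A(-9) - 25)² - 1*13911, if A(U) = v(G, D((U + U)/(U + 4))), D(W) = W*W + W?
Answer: -8143811/625 ≈ -13030.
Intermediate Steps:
D(W) = W + W² (D(W) = W² + W = W + W²)
v(N, q) = 5 + N*q
A(U) = 5 + 6*U*(1 + 2*U/(4 + U))/(4 + U) (A(U) = 5 + 3*(((U + U)/(U + 4))*(1 + (U + U)/(U + 4))) = 5 + 3*(((2*U)/(4 + U))*(1 + (2*U)/(4 + U))) = 5 + 3*((2*U/(4 + U))*(1 + 2*U/(4 + U))) = 5 + 3*(2*U*(1 + 2*U/(4 + U))/(4 + U)) = 5 + 6*U*(1 + 2*U/(4 + U))/(4 + U))
(A(-9) - 25)² - 1*13911 = ((80 + 23*(-9)² + 64*(-9))/(16 + (-9)² + 8*(-9)) - 25)² - 1*13911 = ((80 + 23*81 - 576)/(16 + 81 - 72) - 25)² - 13911 = ((80 + 1863 - 576)/25 - 25)² - 13911 = ((1/25)*1367 - 25)² - 13911 = (1367/25 - 25)² - 13911 = (742/25)² - 13911 = 550564/625 - 13911 = -8143811/625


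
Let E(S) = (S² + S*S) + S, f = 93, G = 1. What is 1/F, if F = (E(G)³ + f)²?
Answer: 1/14400 ≈ 6.9444e-5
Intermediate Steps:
E(S) = S + 2*S² (E(S) = (S² + S²) + S = 2*S² + S = S + 2*S²)
F = 14400 (F = ((1*(1 + 2*1))³ + 93)² = ((1*(1 + 2))³ + 93)² = ((1*3)³ + 93)² = (3³ + 93)² = (27 + 93)² = 120² = 14400)
1/F = 1/14400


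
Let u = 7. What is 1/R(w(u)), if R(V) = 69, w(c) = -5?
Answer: 1/69 ≈ 0.014493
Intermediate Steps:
1/R(w(u)) = 1/69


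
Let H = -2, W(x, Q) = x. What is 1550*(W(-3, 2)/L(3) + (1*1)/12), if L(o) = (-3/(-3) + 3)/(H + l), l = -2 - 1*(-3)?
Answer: 3875/3 ≈ 1291.7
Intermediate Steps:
l = 1 (l = -2 + 3 = 1)
L(o) = -4 (L(o) = (-3/(-3) + 3)/(-2 + 1) = (-3*(-⅓) + 3)/(-1) = (1 + 3)*(-1) = 4*(-1) = -4)
1550*(W(-3, 2)/L(3) + (1*1)/12) = 1550*(-3/(-4) + (1*1)/12) = 1550*(-3*(-¼) + 1*(1/12)) = 1550*(¾ + 1/12) = 1550*(⅚) = 3875/3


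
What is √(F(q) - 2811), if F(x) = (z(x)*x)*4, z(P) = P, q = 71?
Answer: √17353 ≈ 131.73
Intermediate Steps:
F(x) = 4*x² (F(x) = (x*x)*4 = x²*4 = 4*x²)
√(F(q) - 2811) = √(4*71² - 2811) = √(4*5041 - 2811) = √(20164 - 2811) = √17353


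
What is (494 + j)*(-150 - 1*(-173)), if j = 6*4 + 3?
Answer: 11983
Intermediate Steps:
j = 27 (j = 24 + 3 = 27)
(494 + j)*(-150 - 1*(-173)) = (494 + 27)*(-150 - 1*(-173)) = 521*(-150 + 173) = 521*23 = 11983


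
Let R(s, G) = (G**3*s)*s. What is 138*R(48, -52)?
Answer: -44706594816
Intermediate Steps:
R(s, G) = G**3*s**2 (R(s, G) = (s*G**3)*s = G**3*s**2)
138*R(48, -52) = 138*((-52)**3*48**2) = 138*(-140608*2304) = 138*(-323960832) = -44706594816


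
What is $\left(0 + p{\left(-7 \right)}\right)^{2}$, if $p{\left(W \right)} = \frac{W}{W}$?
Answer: $1$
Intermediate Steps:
$p{\left(W \right)} = 1$
$\left(0 + p{\left(-7 \right)}\right)^{2} = \left(0 + 1\right)^{2} = 1^{2} = 1$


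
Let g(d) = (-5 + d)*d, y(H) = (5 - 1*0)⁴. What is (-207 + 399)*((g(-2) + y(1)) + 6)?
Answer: 123840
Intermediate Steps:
y(H) = 625 (y(H) = (5 + 0)⁴ = 5⁴ = 625)
g(d) = d*(-5 + d)
(-207 + 399)*((g(-2) + y(1)) + 6) = (-207 + 399)*((-2*(-5 - 2) + 625) + 6) = 192*((-2*(-7) + 625) + 6) = 192*((14 + 625) + 6) = 192*(639 + 6) = 192*645 = 123840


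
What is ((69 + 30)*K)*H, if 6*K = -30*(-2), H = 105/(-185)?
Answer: -20790/37 ≈ -561.89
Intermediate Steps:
H = -21/37 (H = 105*(-1/185) = -21/37 ≈ -0.56757)
K = 10 (K = (-30*(-2))/6 = (1/6)*60 = 10)
((69 + 30)*K)*H = ((69 + 30)*10)*(-21/37) = (99*10)*(-21/37) = 990*(-21/37) = -20790/37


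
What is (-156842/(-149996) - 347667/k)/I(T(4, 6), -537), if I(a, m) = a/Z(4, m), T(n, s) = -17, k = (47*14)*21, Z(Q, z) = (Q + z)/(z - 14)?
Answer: 9327764368/6797781221 ≈ 1.3722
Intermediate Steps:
Z(Q, z) = (Q + z)/(-14 + z)
k = 13818 (k = 658*21 = 13818)
I(a, m) = a*(-14 + m)/(4 + m) (I(a, m) = a/(((4 + m)/(-14 + m))) = a*((-14 + m)/(4 + m)) = a*(-14 + m)/(4 + m))
(-156842/(-149996) - 347667/k)/I(T(4, 6), -537) = (-156842/(-149996) - 347667/13818)/((-17*(-14 - 537)/(4 - 537))) = (-156842*(-1/149996) - 347667*1/13818)/((-17*(-551)/(-533))) = (11203/10714 - 115889/4606)/((-17*(-1/533)*(-551))) = -297508432/(12337171*(-9367/533)) = -297508432/12337171*(-533/9367) = 9327764368/6797781221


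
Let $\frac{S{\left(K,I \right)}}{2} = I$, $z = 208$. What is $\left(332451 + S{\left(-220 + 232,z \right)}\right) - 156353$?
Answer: $176514$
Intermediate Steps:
$S{\left(K,I \right)} = 2 I$
$\left(332451 + S{\left(-220 + 232,z \right)}\right) - 156353 = \left(332451 + 2 \cdot 208\right) - 156353 = \left(332451 + 416\right) - 156353 = 332867 - 156353 = 176514$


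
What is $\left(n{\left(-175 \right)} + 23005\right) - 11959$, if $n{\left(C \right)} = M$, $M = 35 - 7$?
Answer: $11074$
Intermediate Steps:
$M = 28$ ($M = 35 - 7 = 28$)
$n{\left(C \right)} = 28$
$\left(n{\left(-175 \right)} + 23005\right) - 11959 = \left(28 + 23005\right) - 11959 = 23033 - 11959 = 11074$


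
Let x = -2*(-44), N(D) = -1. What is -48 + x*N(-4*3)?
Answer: -136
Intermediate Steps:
x = 88
-48 + x*N(-4*3) = -48 + 88*(-1) = -48 - 88 = -136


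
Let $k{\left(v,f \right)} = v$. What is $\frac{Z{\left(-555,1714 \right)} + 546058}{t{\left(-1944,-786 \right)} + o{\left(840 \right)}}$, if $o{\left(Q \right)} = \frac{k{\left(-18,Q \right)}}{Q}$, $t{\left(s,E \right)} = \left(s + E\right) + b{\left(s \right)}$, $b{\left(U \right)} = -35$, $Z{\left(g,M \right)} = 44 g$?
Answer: $- \frac{73029320}{387103} \approx -188.66$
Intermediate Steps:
$t{\left(s,E \right)} = -35 + E + s$ ($t{\left(s,E \right)} = \left(s + E\right) - 35 = \left(E + s\right) - 35 = -35 + E + s$)
$o{\left(Q \right)} = - \frac{18}{Q}$
$\frac{Z{\left(-555,1714 \right)} + 546058}{t{\left(-1944,-786 \right)} + o{\left(840 \right)}} = \frac{44 \left(-555\right) + 546058}{\left(-35 - 786 - 1944\right) - \frac{18}{840}} = \frac{-24420 + 546058}{-2765 - \frac{3}{140}} = \frac{521638}{-2765 - \frac{3}{140}} = \frac{521638}{- \frac{387103}{140}} = 521638 \left(- \frac{140}{387103}\right) = - \frac{73029320}{387103}$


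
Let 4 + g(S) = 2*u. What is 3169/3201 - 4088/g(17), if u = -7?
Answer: 2190455/9603 ≈ 228.10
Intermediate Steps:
g(S) = -18 (g(S) = -4 + 2*(-7) = -4 - 14 = -18)
3169/3201 - 4088/g(17) = 3169/3201 - 4088/(-18) = 3169*(1/3201) - 4088*(-1/18) = 3169/3201 + 2044/9 = 2190455/9603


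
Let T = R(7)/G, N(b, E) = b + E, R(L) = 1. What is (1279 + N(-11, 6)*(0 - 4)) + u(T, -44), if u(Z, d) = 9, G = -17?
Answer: 1308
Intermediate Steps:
N(b, E) = E + b
T = -1/17 (T = 1/(-17) = 1*(-1/17) = -1/17 ≈ -0.058824)
(1279 + N(-11, 6)*(0 - 4)) + u(T, -44) = (1279 + (6 - 11)*(0 - 4)) + 9 = (1279 - 5*(-4)) + 9 = (1279 + 20) + 9 = 1299 + 9 = 1308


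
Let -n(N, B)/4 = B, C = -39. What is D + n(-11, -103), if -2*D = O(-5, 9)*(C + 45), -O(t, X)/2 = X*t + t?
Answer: 112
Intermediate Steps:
n(N, B) = -4*B
O(t, X) = -2*t - 2*X*t (O(t, X) = -2*(X*t + t) = -2*(t + X*t) = -2*t - 2*X*t)
D = -300 (D = -(-2*(-5)*(1 + 9))*(-39 + 45)/2 = -(-2*(-5)*10)*6/2 = -50*6 = -1/2*600 = -300)
D + n(-11, -103) = -300 - 4*(-103) = -300 + 412 = 112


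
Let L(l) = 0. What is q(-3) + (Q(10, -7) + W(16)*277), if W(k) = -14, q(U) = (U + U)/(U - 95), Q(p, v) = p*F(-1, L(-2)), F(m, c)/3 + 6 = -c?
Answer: -198839/49 ≈ -4057.9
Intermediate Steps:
F(m, c) = -18 - 3*c (F(m, c) = -18 + 3*(-c) = -18 - 3*c)
Q(p, v) = -18*p (Q(p, v) = p*(-18 - 3*0) = p*(-18 + 0) = p*(-18) = -18*p)
q(U) = 2*U/(-95 + U) (q(U) = (2*U)/(-95 + U) = 2*U/(-95 + U))
q(-3) + (Q(10, -7) + W(16)*277) = 2*(-3)/(-95 - 3) + (-18*10 - 14*277) = 2*(-3)/(-98) + (-180 - 3878) = 2*(-3)*(-1/98) - 4058 = 3/49 - 4058 = -198839/49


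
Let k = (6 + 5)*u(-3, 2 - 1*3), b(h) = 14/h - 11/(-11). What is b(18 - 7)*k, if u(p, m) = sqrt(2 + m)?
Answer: 25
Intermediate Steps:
b(h) = 1 + 14/h (b(h) = 14/h - 11*(-1/11) = 14/h + 1 = 1 + 14/h)
k = 11 (k = (6 + 5)*sqrt(2 + (2 - 1*3)) = 11*sqrt(2 + (2 - 3)) = 11*sqrt(2 - 1) = 11*sqrt(1) = 11*1 = 11)
b(18 - 7)*k = ((14 + (18 - 7))/(18 - 7))*11 = ((14 + 11)/11)*11 = ((1/11)*25)*11 = (25/11)*11 = 25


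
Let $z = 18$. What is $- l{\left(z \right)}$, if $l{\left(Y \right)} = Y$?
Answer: $-18$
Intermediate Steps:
$- l{\left(z \right)} = \left(-1\right) 18 = -18$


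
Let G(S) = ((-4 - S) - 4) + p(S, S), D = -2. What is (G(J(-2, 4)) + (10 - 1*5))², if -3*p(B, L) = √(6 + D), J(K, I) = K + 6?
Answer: 529/9 ≈ 58.778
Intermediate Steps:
J(K, I) = 6 + K
p(B, L) = -⅔ (p(B, L) = -√(6 - 2)/3 = -√4/3 = -⅓*2 = -⅔)
G(S) = -26/3 - S (G(S) = ((-4 - S) - 4) - ⅔ = (-8 - S) - ⅔ = -26/3 - S)
(G(J(-2, 4)) + (10 - 1*5))² = ((-26/3 - (6 - 2)) + (10 - 1*5))² = ((-26/3 - 1*4) + (10 - 5))² = ((-26/3 - 4) + 5)² = (-38/3 + 5)² = (-23/3)² = 529/9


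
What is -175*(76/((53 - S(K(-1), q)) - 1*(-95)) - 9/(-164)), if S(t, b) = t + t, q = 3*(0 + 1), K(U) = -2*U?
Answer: -37625/369 ≈ -101.96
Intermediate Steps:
q = 3 (q = 3*1 = 3)
S(t, b) = 2*t
-175*(76/((53 - S(K(-1), q)) - 1*(-95)) - 9/(-164)) = -175*(76/((53 - 2*(-2*(-1))) - 1*(-95)) - 9/(-164)) = -175*(76/((53 - 2*2) + 95) - 9*(-1/164)) = -175*(76/((53 - 1*4) + 95) + 9/164) = -175*(76/((53 - 4) + 95) + 9/164) = -175*(76/(49 + 95) + 9/164) = -175*(76/144 + 9/164) = -175*(76*(1/144) + 9/164) = -175*(19/36 + 9/164) = -175*215/369 = -37625/369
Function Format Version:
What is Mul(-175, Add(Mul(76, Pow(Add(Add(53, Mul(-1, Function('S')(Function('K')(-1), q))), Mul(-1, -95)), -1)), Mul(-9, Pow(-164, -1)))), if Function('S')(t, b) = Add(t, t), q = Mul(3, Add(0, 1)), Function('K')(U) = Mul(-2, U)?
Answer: Rational(-37625, 369) ≈ -101.96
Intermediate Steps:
q = 3 (q = Mul(3, 1) = 3)
Function('S')(t, b) = Mul(2, t)
Mul(-175, Add(Mul(76, Pow(Add(Add(53, Mul(-1, Function('S')(Function('K')(-1), q))), Mul(-1, -95)), -1)), Mul(-9, Pow(-164, -1)))) = Mul(-175, Add(Mul(76, Pow(Add(Add(53, Mul(-1, Mul(2, Mul(-2, -1)))), Mul(-1, -95)), -1)), Mul(-9, Pow(-164, -1)))) = Mul(-175, Add(Mul(76, Pow(Add(Add(53, Mul(-1, Mul(2, 2))), 95), -1)), Mul(-9, Rational(-1, 164)))) = Mul(-175, Add(Mul(76, Pow(Add(Add(53, Mul(-1, 4)), 95), -1)), Rational(9, 164))) = Mul(-175, Add(Mul(76, Pow(Add(Add(53, -4), 95), -1)), Rational(9, 164))) = Mul(-175, Add(Mul(76, Pow(Add(49, 95), -1)), Rational(9, 164))) = Mul(-175, Add(Mul(76, Pow(144, -1)), Rational(9, 164))) = Mul(-175, Add(Mul(76, Rational(1, 144)), Rational(9, 164))) = Mul(-175, Add(Rational(19, 36), Rational(9, 164))) = Mul(-175, Rational(215, 369)) = Rational(-37625, 369)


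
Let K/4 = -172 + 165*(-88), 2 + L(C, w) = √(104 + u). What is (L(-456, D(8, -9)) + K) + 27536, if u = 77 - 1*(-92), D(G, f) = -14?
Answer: -31234 + √273 ≈ -31217.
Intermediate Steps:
u = 169 (u = 77 + 92 = 169)
L(C, w) = -2 + √273 (L(C, w) = -2 + √(104 + 169) = -2 + √273)
K = -58768 (K = 4*(-172 + 165*(-88)) = 4*(-172 - 14520) = 4*(-14692) = -58768)
(L(-456, D(8, -9)) + K) + 27536 = ((-2 + √273) - 58768) + 27536 = (-58770 + √273) + 27536 = -31234 + √273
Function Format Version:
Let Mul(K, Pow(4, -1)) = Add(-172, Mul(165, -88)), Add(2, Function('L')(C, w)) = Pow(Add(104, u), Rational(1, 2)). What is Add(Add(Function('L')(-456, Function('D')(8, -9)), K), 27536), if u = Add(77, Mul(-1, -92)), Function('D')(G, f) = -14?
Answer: Add(-31234, Pow(273, Rational(1, 2))) ≈ -31217.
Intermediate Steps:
u = 169 (u = Add(77, 92) = 169)
Function('L')(C, w) = Add(-2, Pow(273, Rational(1, 2))) (Function('L')(C, w) = Add(-2, Pow(Add(104, 169), Rational(1, 2))) = Add(-2, Pow(273, Rational(1, 2))))
K = -58768 (K = Mul(4, Add(-172, Mul(165, -88))) = Mul(4, Add(-172, -14520)) = Mul(4, -14692) = -58768)
Add(Add(Function('L')(-456, Function('D')(8, -9)), K), 27536) = Add(Add(Add(-2, Pow(273, Rational(1, 2))), -58768), 27536) = Add(Add(-58770, Pow(273, Rational(1, 2))), 27536) = Add(-31234, Pow(273, Rational(1, 2)))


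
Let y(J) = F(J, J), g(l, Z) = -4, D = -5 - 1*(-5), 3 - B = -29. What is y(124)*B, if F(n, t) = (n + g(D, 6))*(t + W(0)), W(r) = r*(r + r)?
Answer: 476160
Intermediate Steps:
B = 32 (B = 3 - 1*(-29) = 3 + 29 = 32)
D = 0 (D = -5 + 5 = 0)
W(r) = 2*r**2 (W(r) = r*(2*r) = 2*r**2)
F(n, t) = t*(-4 + n) (F(n, t) = (n - 4)*(t + 2*0**2) = (-4 + n)*(t + 2*0) = (-4 + n)*(t + 0) = (-4 + n)*t = t*(-4 + n))
y(J) = J*(-4 + J)
y(124)*B = (124*(-4 + 124))*32 = (124*120)*32 = 14880*32 = 476160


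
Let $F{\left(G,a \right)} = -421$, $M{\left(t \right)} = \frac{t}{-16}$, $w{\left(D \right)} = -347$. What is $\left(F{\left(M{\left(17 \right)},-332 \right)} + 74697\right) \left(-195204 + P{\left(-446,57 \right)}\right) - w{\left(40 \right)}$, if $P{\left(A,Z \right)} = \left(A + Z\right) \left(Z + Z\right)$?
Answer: $-17792815453$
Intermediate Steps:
$M{\left(t \right)} = - \frac{t}{16}$ ($M{\left(t \right)} = t \left(- \frac{1}{16}\right) = - \frac{t}{16}$)
$P{\left(A,Z \right)} = 2 Z \left(A + Z\right)$ ($P{\left(A,Z \right)} = \left(A + Z\right) 2 Z = 2 Z \left(A + Z\right)$)
$\left(F{\left(M{\left(17 \right)},-332 \right)} + 74697\right) \left(-195204 + P{\left(-446,57 \right)}\right) - w{\left(40 \right)} = \left(-421 + 74697\right) \left(-195204 + 2 \cdot 57 \left(-446 + 57\right)\right) - -347 = 74276 \left(-195204 + 2 \cdot 57 \left(-389\right)\right) + 347 = 74276 \left(-195204 - 44346\right) + 347 = 74276 \left(-239550\right) + 347 = -17792815800 + 347 = -17792815453$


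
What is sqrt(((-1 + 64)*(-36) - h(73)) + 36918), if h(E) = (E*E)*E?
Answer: I*sqrt(354367) ≈ 595.29*I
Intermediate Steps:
h(E) = E**3 (h(E) = E**2*E = E**3)
sqrt(((-1 + 64)*(-36) - h(73)) + 36918) = sqrt(((-1 + 64)*(-36) - 1*73**3) + 36918) = sqrt((63*(-36) - 1*389017) + 36918) = sqrt((-2268 - 389017) + 36918) = sqrt(-391285 + 36918) = sqrt(-354367) = I*sqrt(354367)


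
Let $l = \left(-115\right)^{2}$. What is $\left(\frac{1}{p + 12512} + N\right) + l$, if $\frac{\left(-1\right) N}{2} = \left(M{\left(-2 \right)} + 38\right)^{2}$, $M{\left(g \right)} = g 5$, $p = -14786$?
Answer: $\frac{26508017}{2274} \approx 11657.0$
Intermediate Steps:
$M{\left(g \right)} = 5 g$
$l = 13225$
$N = -1568$ ($N = - 2 \left(5 \left(-2\right) + 38\right)^{2} = - 2 \left(-10 + 38\right)^{2} = - 2 \cdot 28^{2} = \left(-2\right) 784 = -1568$)
$\left(\frac{1}{p + 12512} + N\right) + l = \left(\frac{1}{-14786 + 12512} - 1568\right) + 13225 = \left(\frac{1}{-2274} - 1568\right) + 13225 = \left(- \frac{1}{2274} - 1568\right) + 13225 = - \frac{3565633}{2274} + 13225 = \frac{26508017}{2274}$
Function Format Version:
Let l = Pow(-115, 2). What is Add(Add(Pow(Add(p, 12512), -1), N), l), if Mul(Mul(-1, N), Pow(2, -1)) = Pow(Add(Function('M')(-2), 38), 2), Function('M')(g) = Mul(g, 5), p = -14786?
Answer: Rational(26508017, 2274) ≈ 11657.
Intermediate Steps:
Function('M')(g) = Mul(5, g)
l = 13225
N = -1568 (N = Mul(-2, Pow(Add(Mul(5, -2), 38), 2)) = Mul(-2, Pow(Add(-10, 38), 2)) = Mul(-2, Pow(28, 2)) = Mul(-2, 784) = -1568)
Add(Add(Pow(Add(p, 12512), -1), N), l) = Add(Add(Pow(Add(-14786, 12512), -1), -1568), 13225) = Add(Add(Pow(-2274, -1), -1568), 13225) = Add(Add(Rational(-1, 2274), -1568), 13225) = Add(Rational(-3565633, 2274), 13225) = Rational(26508017, 2274)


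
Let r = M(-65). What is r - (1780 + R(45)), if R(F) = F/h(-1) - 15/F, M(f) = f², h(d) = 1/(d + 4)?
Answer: 6931/3 ≈ 2310.3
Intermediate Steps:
h(d) = 1/(4 + d)
r = 4225 (r = (-65)² = 4225)
R(F) = -15/F + 3*F (R(F) = F/(1/(4 - 1)) - 15/F = F/(1/3) - 15/F = F/(⅓) - 15/F = F*3 - 15/F = 3*F - 15/F = -15/F + 3*F)
r - (1780 + R(45)) = 4225 - (1780 + (-15/45 + 3*45)) = 4225 - (1780 + (-15*1/45 + 135)) = 4225 - (1780 + (-⅓ + 135)) = 4225 - (1780 + 404/3) = 4225 - 1*5744/3 = 4225 - 5744/3 = 6931/3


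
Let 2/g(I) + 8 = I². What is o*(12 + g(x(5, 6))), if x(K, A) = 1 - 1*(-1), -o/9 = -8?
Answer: 828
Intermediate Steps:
o = 72 (o = -9*(-8) = 72)
x(K, A) = 2 (x(K, A) = 1 + 1 = 2)
g(I) = 2/(-8 + I²)
o*(12 + g(x(5, 6))) = 72*(12 + 2/(-8 + 2²)) = 72*(12 + 2/(-8 + 4)) = 72*(12 + 2/(-4)) = 72*(12 + 2*(-¼)) = 72*(12 - ½) = 72*(23/2) = 828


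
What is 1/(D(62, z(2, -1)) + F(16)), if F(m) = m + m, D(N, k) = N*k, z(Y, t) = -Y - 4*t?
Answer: 1/156 ≈ 0.0064103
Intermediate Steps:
F(m) = 2*m
1/(D(62, z(2, -1)) + F(16)) = 1/(62*(-1*2 - 4*(-1)) + 2*16) = 1/(62*(-2 + 4) + 32) = 1/(62*2 + 32) = 1/(124 + 32) = 1/156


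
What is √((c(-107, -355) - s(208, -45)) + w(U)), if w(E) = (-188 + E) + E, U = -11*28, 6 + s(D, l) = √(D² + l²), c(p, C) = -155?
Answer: √(-953 - √45289) ≈ 34.144*I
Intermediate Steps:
s(D, l) = -6 + √(D² + l²)
U = -308
w(E) = -188 + 2*E
√((c(-107, -355) - s(208, -45)) + w(U)) = √((-155 - (-6 + √(208² + (-45)²))) + (-188 + 2*(-308))) = √((-155 - (-6 + √(43264 + 2025))) + (-188 - 616)) = √((-155 - (-6 + √45289)) - 804) = √((-155 + (6 - √45289)) - 804) = √((-149 - √45289) - 804) = √(-953 - √45289)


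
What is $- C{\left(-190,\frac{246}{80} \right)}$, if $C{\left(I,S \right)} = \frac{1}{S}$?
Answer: $- \frac{40}{123} \approx -0.3252$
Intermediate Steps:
$- C{\left(-190,\frac{246}{80} \right)} = - \frac{1}{246 \cdot \frac{1}{80}} = - \frac{1}{\frac{123}{40}} = \left(-1\right) \frac{40}{123} = - \frac{40}{123}$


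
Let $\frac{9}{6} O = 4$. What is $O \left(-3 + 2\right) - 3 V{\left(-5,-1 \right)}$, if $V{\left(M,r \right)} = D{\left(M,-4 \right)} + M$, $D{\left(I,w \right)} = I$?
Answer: $\frac{82}{3} \approx 27.333$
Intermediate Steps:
$O = \frac{8}{3}$ ($O = \frac{2}{3} \cdot 4 = \frac{8}{3} \approx 2.6667$)
$V{\left(M,r \right)} = 2 M$ ($V{\left(M,r \right)} = M + M = 2 M$)
$O \left(-3 + 2\right) - 3 V{\left(-5,-1 \right)} = \frac{8 \left(-3 + 2\right)}{3} - 3 \cdot 2 \left(-5\right) = \frac{8}{3} \left(-1\right) - -30 = - \frac{8}{3} + 30 = \frac{82}{3}$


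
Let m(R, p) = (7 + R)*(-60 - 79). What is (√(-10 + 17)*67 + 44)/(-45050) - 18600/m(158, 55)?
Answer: 27897362/34440725 - 67*√7/45050 ≈ 0.80608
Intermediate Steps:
m(R, p) = -973 - 139*R (m(R, p) = (7 + R)*(-139) = -973 - 139*R)
(√(-10 + 17)*67 + 44)/(-45050) - 18600/m(158, 55) = (√(-10 + 17)*67 + 44)/(-45050) - 18600/(-973 - 139*158) = (√7*67 + 44)*(-1/45050) - 18600/(-973 - 21962) = (67*√7 + 44)*(-1/45050) - 18600/(-22935) = (44 + 67*√7)*(-1/45050) - 18600*(-1/22935) = (-22/22525 - 67*√7/45050) + 1240/1529 = 27897362/34440725 - 67*√7/45050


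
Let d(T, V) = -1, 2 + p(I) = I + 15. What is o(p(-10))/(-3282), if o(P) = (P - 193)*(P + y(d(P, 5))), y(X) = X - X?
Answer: 95/547 ≈ 0.17367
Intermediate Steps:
p(I) = 13 + I (p(I) = -2 + (I + 15) = -2 + (15 + I) = 13 + I)
y(X) = 0
o(P) = P*(-193 + P) (o(P) = (P - 193)*(P + 0) = (-193 + P)*P = P*(-193 + P))
o(p(-10))/(-3282) = ((13 - 10)*(-193 + (13 - 10)))/(-3282) = (3*(-193 + 3))*(-1/3282) = (3*(-190))*(-1/3282) = -570*(-1/3282) = 95/547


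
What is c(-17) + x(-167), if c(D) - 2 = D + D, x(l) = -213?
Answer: -245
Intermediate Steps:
c(D) = 2 + 2*D (c(D) = 2 + (D + D) = 2 + 2*D)
c(-17) + x(-167) = (2 + 2*(-17)) - 213 = (2 - 34) - 213 = -32 - 213 = -245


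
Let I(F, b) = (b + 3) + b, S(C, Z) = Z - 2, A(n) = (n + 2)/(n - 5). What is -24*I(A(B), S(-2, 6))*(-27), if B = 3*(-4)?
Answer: 7128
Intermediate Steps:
B = -12
A(n) = (2 + n)/(-5 + n)
S(C, Z) = -2 + Z
I(F, b) = 3 + 2*b (I(F, b) = (3 + b) + b = 3 + 2*b)
-24*I(A(B), S(-2, 6))*(-27) = -24*(3 + 2*(-2 + 6))*(-27) = -24*(3 + 2*4)*(-27) = -24*(3 + 8)*(-27) = -24*11*(-27) = -264*(-27) = 7128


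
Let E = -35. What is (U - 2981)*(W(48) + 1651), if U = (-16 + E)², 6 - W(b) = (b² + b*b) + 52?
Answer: 1141140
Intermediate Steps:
W(b) = -46 - 2*b² (W(b) = 6 - ((b² + b*b) + 52) = 6 - ((b² + b²) + 52) = 6 - (2*b² + 52) = 6 - (52 + 2*b²) = 6 + (-52 - 2*b²) = -46 - 2*b²)
U = 2601 (U = (-16 - 35)² = (-51)² = 2601)
(U - 2981)*(W(48) + 1651) = (2601 - 2981)*((-46 - 2*48²) + 1651) = -380*((-46 - 2*2304) + 1651) = -380*((-46 - 4608) + 1651) = -380*(-4654 + 1651) = -380*(-3003) = 1141140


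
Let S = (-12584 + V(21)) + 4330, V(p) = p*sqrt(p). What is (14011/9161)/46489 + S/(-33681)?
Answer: 3515732711657/14344257238449 - 7*sqrt(21)/11227 ≈ 0.24224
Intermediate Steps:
V(p) = p**(3/2)
S = -8254 + 21*sqrt(21) (S = (-12584 + 21**(3/2)) + 4330 = (-12584 + 21*sqrt(21)) + 4330 = -8254 + 21*sqrt(21) ≈ -8157.8)
(14011/9161)/46489 + S/(-33681) = (14011/9161)/46489 + (-8254 + 21*sqrt(21))/(-33681) = (14011*(1/9161))*(1/46489) + (-8254 + 21*sqrt(21))*(-1/33681) = (14011/9161)*(1/46489) + (8254/33681 - 7*sqrt(21)/11227) = 14011/425885729 + (8254/33681 - 7*sqrt(21)/11227) = 3515732711657/14344257238449 - 7*sqrt(21)/11227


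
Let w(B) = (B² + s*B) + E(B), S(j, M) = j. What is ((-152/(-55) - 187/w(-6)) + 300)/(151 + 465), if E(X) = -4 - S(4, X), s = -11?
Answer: 1555003/3184720 ≈ 0.48827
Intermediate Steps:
E(X) = -8 (E(X) = -4 - 1*4 = -4 - 4 = -8)
w(B) = -8 + B² - 11*B (w(B) = (B² - 11*B) - 8 = -8 + B² - 11*B)
((-152/(-55) - 187/w(-6)) + 300)/(151 + 465) = ((-152/(-55) - 187/(-8 + (-6)² - 11*(-6))) + 300)/(151 + 465) = ((-152*(-1/55) - 187/(-8 + 36 + 66)) + 300)/616 = ((152/55 - 187/94) + 300)*(1/616) = (4003/5170 + 300)*(1/616) = (1555003/5170)*(1/616) = 1555003/3184720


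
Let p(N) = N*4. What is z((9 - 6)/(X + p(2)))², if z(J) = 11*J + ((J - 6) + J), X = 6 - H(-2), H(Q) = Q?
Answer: 3249/256 ≈ 12.691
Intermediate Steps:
p(N) = 4*N
X = 8 (X = 6 - 1*(-2) = 6 + 2 = 8)
z(J) = -6 + 13*J (z(J) = 11*J + ((-6 + J) + J) = 11*J + (-6 + 2*J) = -6 + 13*J)
z((9 - 6)/(X + p(2)))² = (-6 + 13*((9 - 6)/(8 + 4*2)))² = (-6 + 13*(3/(8 + 8)))² = (-6 + 13*(3/16))² = (-6 + 39/16)² = (-57/16)² = 3249/256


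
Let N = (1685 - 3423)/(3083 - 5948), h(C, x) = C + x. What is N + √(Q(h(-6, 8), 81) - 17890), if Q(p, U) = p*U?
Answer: 1738/2865 + 8*I*√277 ≈ 0.60663 + 133.15*I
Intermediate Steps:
Q(p, U) = U*p
N = 1738/2865 (N = -1738/(-2865) = -1738*(-1/2865) = 1738/2865 ≈ 0.60663)
N + √(Q(h(-6, 8), 81) - 17890) = 1738/2865 + √(81*(-6 + 8) - 17890) = 1738/2865 + √(81*2 - 17890) = 1738/2865 + √(162 - 17890) = 1738/2865 + √(-17728) = 1738/2865 + 8*I*√277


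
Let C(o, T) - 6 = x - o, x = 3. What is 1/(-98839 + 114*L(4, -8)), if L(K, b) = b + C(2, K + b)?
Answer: -1/98953 ≈ -1.0106e-5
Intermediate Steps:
C(o, T) = 9 - o (C(o, T) = 6 + (3 - o) = 9 - o)
L(K, b) = 7 + b (L(K, b) = b + (9 - 1*2) = b + (9 - 2) = b + 7 = 7 + b)
1/(-98839 + 114*L(4, -8)) = 1/(-98839 + 114*(7 - 8)) = 1/(-98839 + 114*(-1)) = 1/(-98839 - 114) = 1/(-98953) = -1/98953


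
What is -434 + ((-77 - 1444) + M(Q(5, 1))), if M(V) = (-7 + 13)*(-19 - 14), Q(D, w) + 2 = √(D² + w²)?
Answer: -2153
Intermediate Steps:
Q(D, w) = -2 + √(D² + w²)
M(V) = -198 (M(V) = 6*(-33) = -198)
-434 + ((-77 - 1444) + M(Q(5, 1))) = -434 + ((-77 - 1444) - 198) = -434 + (-1521 - 198) = -434 - 1719 = -2153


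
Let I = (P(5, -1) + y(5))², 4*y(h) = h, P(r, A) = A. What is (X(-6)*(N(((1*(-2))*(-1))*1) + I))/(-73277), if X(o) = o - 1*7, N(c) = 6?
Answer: 1261/1172432 ≈ 0.0010755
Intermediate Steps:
y(h) = h/4
X(o) = -7 + o (X(o) = o - 7 = -7 + o)
I = 1/16 (I = (-1 + (¼)*5)² = (-1 + 5/4)² = (¼)² = 1/16 ≈ 0.062500)
(X(-6)*(N(((1*(-2))*(-1))*1) + I))/(-73277) = ((-7 - 6)*(6 + 1/16))/(-73277) = -13*97/16*(-1/73277) = -1261/16*(-1/73277) = 1261/1172432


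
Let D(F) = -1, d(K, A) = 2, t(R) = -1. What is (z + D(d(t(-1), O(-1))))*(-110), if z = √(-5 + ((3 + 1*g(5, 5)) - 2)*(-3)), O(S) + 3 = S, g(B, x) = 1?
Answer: 110 - 110*I*√11 ≈ 110.0 - 364.83*I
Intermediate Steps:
O(S) = -3 + S
z = I*√11 (z = √(-5 + ((3 + 1*1) - 2)*(-3)) = √(-5 + ((3 + 1) - 2)*(-3)) = √(-5 + (4 - 2)*(-3)) = √(-5 + 2*(-3)) = √(-5 - 6) = √(-11) = I*√11 ≈ 3.3166*I)
(z + D(d(t(-1), O(-1))))*(-110) = (I*√11 - 1)*(-110) = (-1 + I*√11)*(-110) = 110 - 110*I*√11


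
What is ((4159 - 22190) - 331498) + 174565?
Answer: -174964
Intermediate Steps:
((4159 - 22190) - 331498) + 174565 = (-18031 - 331498) + 174565 = -349529 + 174565 = -174964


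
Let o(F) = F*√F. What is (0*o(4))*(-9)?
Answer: 0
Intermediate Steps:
o(F) = F^(3/2)
(0*o(4))*(-9) = (0*4^(3/2))*(-9) = (0*8)*(-9) = 0*(-9) = 0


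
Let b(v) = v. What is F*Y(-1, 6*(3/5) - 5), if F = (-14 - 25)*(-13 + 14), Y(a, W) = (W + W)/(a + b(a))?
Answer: -273/5 ≈ -54.600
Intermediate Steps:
Y(a, W) = W/a (Y(a, W) = (W + W)/(a + a) = (2*W)/((2*a)) = (2*W)*(1/(2*a)) = W/a)
F = -39 (F = -39*1 = -39)
F*Y(-1, 6*(3/5) - 5) = -39*(6*(3/5) - 5)/(-1) = -39*(6*(3*(1/5)) - 5)*(-1) = -39*(6*(3/5) - 5)*(-1) = -39*(18/5 - 5)*(-1) = -(-273)*(-1)/5 = -39*7/5 = -273/5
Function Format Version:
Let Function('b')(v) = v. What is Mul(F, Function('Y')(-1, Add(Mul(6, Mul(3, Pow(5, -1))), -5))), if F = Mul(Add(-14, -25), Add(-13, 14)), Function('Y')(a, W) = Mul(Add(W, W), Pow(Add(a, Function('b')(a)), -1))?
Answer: Rational(-273, 5) ≈ -54.600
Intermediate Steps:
Function('Y')(a, W) = Mul(W, Pow(a, -1)) (Function('Y')(a, W) = Mul(Add(W, W), Pow(Add(a, a), -1)) = Mul(Mul(2, W), Pow(Mul(2, a), -1)) = Mul(Mul(2, W), Mul(Rational(1, 2), Pow(a, -1))) = Mul(W, Pow(a, -1)))
F = -39 (F = Mul(-39, 1) = -39)
Mul(F, Function('Y')(-1, Add(Mul(6, Mul(3, Pow(5, -1))), -5))) = Mul(-39, Mul(Add(Mul(6, Mul(3, Pow(5, -1))), -5), Pow(-1, -1))) = Mul(-39, Mul(Add(Mul(6, Mul(3, Rational(1, 5))), -5), -1)) = Mul(-39, Mul(Add(Mul(6, Rational(3, 5)), -5), -1)) = Mul(-39, Mul(Add(Rational(18, 5), -5), -1)) = Mul(-39, Mul(Rational(-7, 5), -1)) = Mul(-39, Rational(7, 5)) = Rational(-273, 5)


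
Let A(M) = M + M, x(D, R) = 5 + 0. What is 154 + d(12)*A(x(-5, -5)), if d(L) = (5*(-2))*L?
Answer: -1046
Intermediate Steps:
x(D, R) = 5
A(M) = 2*M
d(L) = -10*L
154 + d(12)*A(x(-5, -5)) = 154 + (-10*12)*(2*5) = 154 - 120*10 = 154 - 1200 = -1046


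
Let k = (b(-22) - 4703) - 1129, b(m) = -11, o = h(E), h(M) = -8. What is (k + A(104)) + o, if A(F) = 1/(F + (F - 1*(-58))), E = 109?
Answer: -1556365/266 ≈ -5851.0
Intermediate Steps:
o = -8
A(F) = 1/(58 + 2*F) (A(F) = 1/(F + (F + 58)) = 1/(F + (58 + F)) = 1/(58 + 2*F))
k = -5843 (k = (-11 - 4703) - 1129 = -4714 - 1129 = -5843)
(k + A(104)) + o = (-5843 + 1/(2*(29 + 104))) - 8 = (-5843 + (½)/133) - 8 = (-5843 + (½)*(1/133)) - 8 = (-5843 + 1/266) - 8 = -1554237/266 - 8 = -1556365/266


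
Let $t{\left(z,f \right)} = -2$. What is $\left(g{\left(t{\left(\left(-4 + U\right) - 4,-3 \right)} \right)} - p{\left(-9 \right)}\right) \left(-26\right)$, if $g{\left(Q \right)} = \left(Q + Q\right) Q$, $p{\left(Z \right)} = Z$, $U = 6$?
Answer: $-442$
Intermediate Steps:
$g{\left(Q \right)} = 2 Q^{2}$ ($g{\left(Q \right)} = 2 Q Q = 2 Q^{2}$)
$\left(g{\left(t{\left(\left(-4 + U\right) - 4,-3 \right)} \right)} - p{\left(-9 \right)}\right) \left(-26\right) = \left(2 \left(-2\right)^{2} - -9\right) \left(-26\right) = \left(2 \cdot 4 + 9\right) \left(-26\right) = \left(8 + 9\right) \left(-26\right) = 17 \left(-26\right) = -442$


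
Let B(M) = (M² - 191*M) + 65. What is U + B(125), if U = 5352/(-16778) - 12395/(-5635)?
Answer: -77366508076/9454403 ≈ -8183.1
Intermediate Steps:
B(M) = 65 + M² - 191*M
U = 17780479/9454403 (U = 5352*(-1/16778) - 12395*(-1/5635) = -2676/8389 + 2479/1127 = 17780479/9454403 ≈ 1.8807)
U + B(125) = 17780479/9454403 + (65 + 125² - 191*125) = 17780479/9454403 + (65 + 15625 - 23875) = 17780479/9454403 - 8185 = -77366508076/9454403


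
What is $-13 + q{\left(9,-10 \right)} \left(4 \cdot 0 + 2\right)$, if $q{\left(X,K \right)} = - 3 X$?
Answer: $-67$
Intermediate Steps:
$-13 + q{\left(9,-10 \right)} \left(4 \cdot 0 + 2\right) = -13 + \left(-3\right) 9 \left(4 \cdot 0 + 2\right) = -13 - 27 \left(0 + 2\right) = -13 - 54 = -67$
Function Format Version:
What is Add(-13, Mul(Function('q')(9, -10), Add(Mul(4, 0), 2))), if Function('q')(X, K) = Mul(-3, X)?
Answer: -67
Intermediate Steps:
Add(-13, Mul(Function('q')(9, -10), Add(Mul(4, 0), 2))) = Add(-13, Mul(Mul(-3, 9), Add(Mul(4, 0), 2))) = Add(-13, Mul(-27, Add(0, 2))) = Add(-13, Mul(-27, 2)) = Add(-13, -54) = -67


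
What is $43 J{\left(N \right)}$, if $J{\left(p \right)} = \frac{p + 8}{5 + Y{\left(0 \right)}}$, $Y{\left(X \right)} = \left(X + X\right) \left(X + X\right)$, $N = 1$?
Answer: $\frac{387}{5} \approx 77.4$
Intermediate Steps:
$Y{\left(X \right)} = 4 X^{2}$ ($Y{\left(X \right)} = 2 X 2 X = 4 X^{2}$)
$J{\left(p \right)} = \frac{8}{5} + \frac{p}{5}$ ($J{\left(p \right)} = \frac{p + 8}{5 + 4 \cdot 0^{2}} = \frac{8 + p}{5 + 4 \cdot 0} = \frac{8 + p}{5 + 0} = \frac{8 + p}{5} = \left(8 + p\right) \frac{1}{5} = \frac{8}{5} + \frac{p}{5}$)
$43 J{\left(N \right)} = 43 \left(\frac{8}{5} + \frac{1}{5} \cdot 1\right) = 43 \left(\frac{8}{5} + \frac{1}{5}\right) = 43 \cdot \frac{9}{5} = \frac{387}{5}$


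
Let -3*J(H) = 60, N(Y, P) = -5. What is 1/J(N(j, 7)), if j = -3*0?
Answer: -1/20 ≈ -0.050000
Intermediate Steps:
j = 0 (j = -1*0 = 0)
J(H) = -20 (J(H) = -⅓*60 = -20)
1/J(N(j, 7)) = 1/(-20) = -1/20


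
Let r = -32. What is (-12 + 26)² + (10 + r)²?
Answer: 680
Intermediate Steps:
(-12 + 26)² + (10 + r)² = (-12 + 26)² + (10 - 32)² = 14² + (-22)² = 196 + 484 = 680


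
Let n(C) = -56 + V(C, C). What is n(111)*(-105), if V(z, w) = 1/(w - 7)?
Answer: 611415/104 ≈ 5879.0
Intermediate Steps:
V(z, w) = 1/(-7 + w)
n(C) = -56 + 1/(-7 + C)
n(111)*(-105) = ((393 - 56*111)/(-7 + 111))*(-105) = ((393 - 6216)/104)*(-105) = ((1/104)*(-5823))*(-105) = -5823/104*(-105) = 611415/104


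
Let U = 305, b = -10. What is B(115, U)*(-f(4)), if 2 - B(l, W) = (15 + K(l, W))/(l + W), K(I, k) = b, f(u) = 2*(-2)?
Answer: 167/21 ≈ 7.9524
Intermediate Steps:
f(u) = -4
K(I, k) = -10
B(l, W) = 2 - 5/(W + l) (B(l, W) = 2 - (15 - 10)/(l + W) = 2 - 5/(W + l))
B(115, U)*(-f(4)) = ((-5 + 2*305 + 2*115)/(305 + 115))*(-1*(-4)) = ((-5 + 610 + 230)/420)*4 = ((1/420)*835)*4 = (167/84)*4 = 167/21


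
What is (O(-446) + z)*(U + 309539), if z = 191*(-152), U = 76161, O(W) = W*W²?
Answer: -34229165577600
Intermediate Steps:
O(W) = W³
z = -29032
(O(-446) + z)*(U + 309539) = ((-446)³ - 29032)*(76161 + 309539) = (-88716536 - 29032)*385700 = -88745568*385700 = -34229165577600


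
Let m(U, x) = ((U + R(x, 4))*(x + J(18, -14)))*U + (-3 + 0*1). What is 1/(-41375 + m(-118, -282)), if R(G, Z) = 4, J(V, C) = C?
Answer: -1/4023170 ≈ -2.4856e-7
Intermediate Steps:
m(U, x) = -3 + U*(-14 + x)*(4 + U) (m(U, x) = ((U + 4)*(x - 14))*U + (-3 + 0*1) = ((4 + U)*(-14 + x))*U + (-3 + 0) = ((-14 + x)*(4 + U))*U - 3 = U*(-14 + x)*(4 + U) - 3 = -3 + U*(-14 + x)*(4 + U))
1/(-41375 + m(-118, -282)) = 1/(-41375 + (-3 - 56*(-118) - 14*(-118)² - 282*(-118)² + 4*(-118)*(-282))) = 1/(-41375 + (-3 + 6608 - 14*13924 - 282*13924 + 133104)) = 1/(-41375 + (-3 + 6608 - 194936 - 3926568 + 133104)) = 1/(-41375 - 3981795) = 1/(-4023170) = -1/4023170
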